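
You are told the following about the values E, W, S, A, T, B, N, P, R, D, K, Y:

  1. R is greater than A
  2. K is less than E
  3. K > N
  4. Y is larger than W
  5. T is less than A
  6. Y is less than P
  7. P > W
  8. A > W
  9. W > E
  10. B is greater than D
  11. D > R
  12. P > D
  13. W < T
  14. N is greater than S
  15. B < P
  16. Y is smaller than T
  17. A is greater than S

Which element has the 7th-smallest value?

T

The consecutive relations fix a unique order: S < N < K < E < W < Y < T < A < R < D < B < P.
The 7th smallest is T.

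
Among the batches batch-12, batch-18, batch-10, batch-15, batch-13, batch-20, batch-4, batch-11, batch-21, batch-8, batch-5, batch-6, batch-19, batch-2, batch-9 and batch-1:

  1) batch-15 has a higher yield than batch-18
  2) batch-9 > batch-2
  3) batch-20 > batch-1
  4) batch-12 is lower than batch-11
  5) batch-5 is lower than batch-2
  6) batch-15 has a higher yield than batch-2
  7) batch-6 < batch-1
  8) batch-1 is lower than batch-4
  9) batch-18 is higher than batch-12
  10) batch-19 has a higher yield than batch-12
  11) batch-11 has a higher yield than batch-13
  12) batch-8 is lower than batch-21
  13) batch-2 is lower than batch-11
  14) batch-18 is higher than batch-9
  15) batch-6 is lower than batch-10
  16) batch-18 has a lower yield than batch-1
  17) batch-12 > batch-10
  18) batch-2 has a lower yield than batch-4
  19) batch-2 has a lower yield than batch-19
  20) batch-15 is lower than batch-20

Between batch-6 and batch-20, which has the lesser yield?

batch-6

The relevant relations are batch-6 < batch-10; batch-10 < batch-12; batch-12 < batch-18; batch-18 < batch-15; batch-15 < batch-20.
Together: batch-6 < batch-10 < batch-12 < batch-18 < batch-15 < batch-20.
So batch-6 < batch-20; batch-6 is the lower of the two.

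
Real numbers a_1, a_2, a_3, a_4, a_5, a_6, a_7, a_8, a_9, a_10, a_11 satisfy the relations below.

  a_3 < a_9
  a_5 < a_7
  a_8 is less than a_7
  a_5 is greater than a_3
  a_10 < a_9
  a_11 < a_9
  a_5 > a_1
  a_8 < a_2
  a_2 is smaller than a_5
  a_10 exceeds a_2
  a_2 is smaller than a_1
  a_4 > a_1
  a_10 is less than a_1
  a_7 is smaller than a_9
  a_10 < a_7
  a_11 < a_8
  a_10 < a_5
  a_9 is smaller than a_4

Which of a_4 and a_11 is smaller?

a_11

Link the given pairs in sequence: a_11 < a_8; a_8 < a_2; a_2 < a_10; a_10 < a_1; a_1 < a_5; a_5 < a_7; a_7 < a_9; a_9 < a_4.
Together: a_11 < a_8 < a_2 < a_10 < a_1 < a_5 < a_7 < a_9 < a_4.
So a_11 < a_4; a_11 is the smaller of the two.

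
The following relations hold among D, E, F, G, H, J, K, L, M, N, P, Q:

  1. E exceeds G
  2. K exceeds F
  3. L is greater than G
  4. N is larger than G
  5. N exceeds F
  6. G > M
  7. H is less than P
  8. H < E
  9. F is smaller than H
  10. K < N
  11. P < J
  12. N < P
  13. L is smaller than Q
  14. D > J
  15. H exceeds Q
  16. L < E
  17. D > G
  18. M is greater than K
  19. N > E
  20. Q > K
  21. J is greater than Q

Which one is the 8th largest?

L

Piecing the relations together gives one ordering: F < K < M < G < L < Q < H < E < N < P < J < D.
The 8th largest is L.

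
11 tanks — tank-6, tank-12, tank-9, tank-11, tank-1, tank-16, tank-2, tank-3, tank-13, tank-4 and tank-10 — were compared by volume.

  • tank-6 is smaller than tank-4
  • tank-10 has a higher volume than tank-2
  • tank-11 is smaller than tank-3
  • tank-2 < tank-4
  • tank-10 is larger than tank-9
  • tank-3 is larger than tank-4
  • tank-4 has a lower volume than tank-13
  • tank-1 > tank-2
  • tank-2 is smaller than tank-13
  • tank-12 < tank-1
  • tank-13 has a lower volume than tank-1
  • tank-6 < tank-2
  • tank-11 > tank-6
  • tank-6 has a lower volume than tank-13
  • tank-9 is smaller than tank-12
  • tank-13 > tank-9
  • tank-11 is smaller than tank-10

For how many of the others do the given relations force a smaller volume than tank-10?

From tank-10 the given relations immediately reach tank-9, tank-2, tank-11.
From those, tank-6 — 4 in total.
No other element is forced below tank-10 by the given relations, so the count is 4.

4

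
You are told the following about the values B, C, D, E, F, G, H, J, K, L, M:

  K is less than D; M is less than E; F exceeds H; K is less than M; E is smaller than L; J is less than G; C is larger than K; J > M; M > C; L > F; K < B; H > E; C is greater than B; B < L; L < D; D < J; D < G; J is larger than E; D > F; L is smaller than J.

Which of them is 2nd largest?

J

Piecing the relations together gives one ordering: K < B < C < M < E < H < F < L < D < J < G.
The 2nd largest is J.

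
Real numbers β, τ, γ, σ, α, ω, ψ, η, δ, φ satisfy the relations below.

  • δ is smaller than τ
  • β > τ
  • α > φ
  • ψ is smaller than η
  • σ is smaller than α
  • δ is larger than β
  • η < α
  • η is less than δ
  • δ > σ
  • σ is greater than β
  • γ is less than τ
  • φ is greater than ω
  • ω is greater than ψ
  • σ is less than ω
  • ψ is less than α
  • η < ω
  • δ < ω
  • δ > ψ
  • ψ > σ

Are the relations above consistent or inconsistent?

inconsistent

Chaining the given relations yields τ < β < σ < ψ < η < δ, so τ < δ. But one relation states δ < τ. These cannot both hold.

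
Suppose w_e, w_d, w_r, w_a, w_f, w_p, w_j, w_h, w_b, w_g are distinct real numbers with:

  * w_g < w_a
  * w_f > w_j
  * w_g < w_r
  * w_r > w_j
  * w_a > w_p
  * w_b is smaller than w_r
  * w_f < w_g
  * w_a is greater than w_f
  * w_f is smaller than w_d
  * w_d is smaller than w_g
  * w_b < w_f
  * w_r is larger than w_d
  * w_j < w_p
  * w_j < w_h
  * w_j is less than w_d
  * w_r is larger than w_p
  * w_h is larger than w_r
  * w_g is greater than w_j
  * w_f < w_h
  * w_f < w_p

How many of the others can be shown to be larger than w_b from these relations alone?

7

Directly above w_b: w_f, w_r.
One step further: w_p, w_d, w_g, w_a, w_h (7 so far).
No other element is forced above w_b by the given relations, so the count is 7.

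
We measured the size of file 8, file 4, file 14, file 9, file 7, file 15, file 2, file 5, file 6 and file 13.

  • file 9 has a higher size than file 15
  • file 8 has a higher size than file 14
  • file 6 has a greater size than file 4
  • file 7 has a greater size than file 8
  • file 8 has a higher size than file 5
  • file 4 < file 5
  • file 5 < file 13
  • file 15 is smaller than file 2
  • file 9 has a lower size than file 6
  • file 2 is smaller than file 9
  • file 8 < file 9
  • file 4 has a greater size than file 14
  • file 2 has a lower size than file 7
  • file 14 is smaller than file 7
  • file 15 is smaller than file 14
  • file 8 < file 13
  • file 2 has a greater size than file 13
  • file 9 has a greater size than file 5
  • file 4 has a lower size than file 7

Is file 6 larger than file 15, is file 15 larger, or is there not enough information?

file 6

file 15 < file 14 and file 14 < file 4 give file 15 < file 4.
With file 4 < file 5: file 15 < file 14 < file 4 < file 5.
Then file 5 < file 13 extends the chain to file 13.
Then file 13 < file 2 extends the chain to file 2.
Then file 2 < file 9 extends the chain to file 9.
Then file 9 < file 6 extends the chain to file 6.
So file 6 is larger.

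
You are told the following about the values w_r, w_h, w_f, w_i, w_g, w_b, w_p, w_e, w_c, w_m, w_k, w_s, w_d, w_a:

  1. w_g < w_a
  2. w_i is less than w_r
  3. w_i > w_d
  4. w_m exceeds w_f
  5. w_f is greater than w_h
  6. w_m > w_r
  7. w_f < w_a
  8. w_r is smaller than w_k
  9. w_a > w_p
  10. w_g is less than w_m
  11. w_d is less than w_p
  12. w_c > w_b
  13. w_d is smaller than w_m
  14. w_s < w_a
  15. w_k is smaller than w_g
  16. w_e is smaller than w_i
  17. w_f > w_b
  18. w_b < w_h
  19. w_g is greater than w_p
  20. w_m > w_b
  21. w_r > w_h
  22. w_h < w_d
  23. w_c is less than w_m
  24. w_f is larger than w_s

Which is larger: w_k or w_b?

w_k

The relevant relations are w_b < w_h; w_h < w_d; w_d < w_i; w_i < w_r; w_r < w_k.
Together: w_b < w_h < w_d < w_i < w_r < w_k.
So w_b < w_k; w_k is the larger of the two.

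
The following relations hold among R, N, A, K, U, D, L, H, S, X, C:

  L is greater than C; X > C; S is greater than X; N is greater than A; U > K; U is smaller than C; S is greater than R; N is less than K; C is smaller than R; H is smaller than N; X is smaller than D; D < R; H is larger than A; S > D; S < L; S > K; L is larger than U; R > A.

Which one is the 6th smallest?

Piecing the relations together gives one ordering: A < H < N < K < U < C < X < D < R < S < L.
Counting 6 from the smallest end gives C.

C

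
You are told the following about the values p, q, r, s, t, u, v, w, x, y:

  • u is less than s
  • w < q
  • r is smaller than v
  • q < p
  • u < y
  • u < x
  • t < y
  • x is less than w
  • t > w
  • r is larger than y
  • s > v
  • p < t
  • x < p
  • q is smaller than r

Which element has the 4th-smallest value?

Chaining the given pairs: u < x < w < q < p < t < y < r < v < s.
The 4th smallest is q.

q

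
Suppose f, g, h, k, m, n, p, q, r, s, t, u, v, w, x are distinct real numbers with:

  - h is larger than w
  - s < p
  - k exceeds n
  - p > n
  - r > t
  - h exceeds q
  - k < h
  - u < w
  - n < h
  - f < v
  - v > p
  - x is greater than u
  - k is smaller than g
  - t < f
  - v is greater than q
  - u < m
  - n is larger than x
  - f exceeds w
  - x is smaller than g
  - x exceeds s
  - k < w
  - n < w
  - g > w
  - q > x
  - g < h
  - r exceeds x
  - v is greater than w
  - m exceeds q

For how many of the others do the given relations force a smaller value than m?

4

From m the given relations immediately reach u, q.
From those, x — 3 in total.
From those, s — 4 in total.
No other element is forced below m by the given relations, so the count is 4.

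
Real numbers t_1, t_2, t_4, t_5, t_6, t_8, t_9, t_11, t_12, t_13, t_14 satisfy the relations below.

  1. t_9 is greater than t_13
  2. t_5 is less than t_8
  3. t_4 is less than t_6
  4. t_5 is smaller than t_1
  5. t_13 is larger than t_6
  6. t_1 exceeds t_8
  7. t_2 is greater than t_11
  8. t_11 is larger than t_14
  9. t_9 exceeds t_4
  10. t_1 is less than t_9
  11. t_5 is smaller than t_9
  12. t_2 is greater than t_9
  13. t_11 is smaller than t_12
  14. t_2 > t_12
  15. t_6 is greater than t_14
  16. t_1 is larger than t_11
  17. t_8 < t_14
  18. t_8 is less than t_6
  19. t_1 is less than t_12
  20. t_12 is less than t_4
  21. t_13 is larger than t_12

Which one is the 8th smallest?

t_6

Chaining the given pairs: t_5 < t_8 < t_14 < t_11 < t_1 < t_12 < t_4 < t_6 < t_13 < t_9 < t_2.
The 8th smallest is t_6.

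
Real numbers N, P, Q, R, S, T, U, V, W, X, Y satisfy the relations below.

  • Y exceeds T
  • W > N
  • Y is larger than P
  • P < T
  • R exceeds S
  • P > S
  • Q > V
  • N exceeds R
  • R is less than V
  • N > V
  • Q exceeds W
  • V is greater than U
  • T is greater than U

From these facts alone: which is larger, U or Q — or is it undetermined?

U < V and V < N give U < N.
Then N < W extends the chain to W.
With W < Q: U < V < N < W < Q.
So Q is larger.

Q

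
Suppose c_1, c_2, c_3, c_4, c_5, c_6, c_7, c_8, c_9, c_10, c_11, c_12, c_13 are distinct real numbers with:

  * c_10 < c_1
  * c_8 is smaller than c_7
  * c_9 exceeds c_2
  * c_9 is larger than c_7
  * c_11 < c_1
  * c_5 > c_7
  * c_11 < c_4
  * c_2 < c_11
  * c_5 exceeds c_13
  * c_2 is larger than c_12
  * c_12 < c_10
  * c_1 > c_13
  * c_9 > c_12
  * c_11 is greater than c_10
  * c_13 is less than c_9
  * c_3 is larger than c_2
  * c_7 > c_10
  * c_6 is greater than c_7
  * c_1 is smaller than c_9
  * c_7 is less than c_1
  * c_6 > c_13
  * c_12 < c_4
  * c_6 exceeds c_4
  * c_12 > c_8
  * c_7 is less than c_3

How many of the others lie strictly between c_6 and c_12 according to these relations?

5

The relations place c_12 below c_6. An element lies strictly between them when it is forced above c_12 and also forced below c_6.
Above c_12: {c_2, c_10, c_7, c_3, c_11, c_1, c_9, c_4, c_5}. Below c_6: {c_8, c_13, c_2, c_10, c_7, c_11, c_4}.
Intersection: {c_2, c_10, c_7, c_11, c_4} — 5.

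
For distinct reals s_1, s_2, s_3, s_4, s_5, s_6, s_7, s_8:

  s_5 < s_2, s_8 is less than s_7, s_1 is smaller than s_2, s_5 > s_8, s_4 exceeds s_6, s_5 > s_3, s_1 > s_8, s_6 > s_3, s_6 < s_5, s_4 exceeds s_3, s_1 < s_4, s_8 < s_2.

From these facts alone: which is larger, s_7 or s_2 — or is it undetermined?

Following every chain through s_7: below s_7 we get s_8.
s_2 is not reached, and no chain runs the other way from s_2 to s_7.
So the given relations leave the order of s_7 and s_2 undetermined.

undetermined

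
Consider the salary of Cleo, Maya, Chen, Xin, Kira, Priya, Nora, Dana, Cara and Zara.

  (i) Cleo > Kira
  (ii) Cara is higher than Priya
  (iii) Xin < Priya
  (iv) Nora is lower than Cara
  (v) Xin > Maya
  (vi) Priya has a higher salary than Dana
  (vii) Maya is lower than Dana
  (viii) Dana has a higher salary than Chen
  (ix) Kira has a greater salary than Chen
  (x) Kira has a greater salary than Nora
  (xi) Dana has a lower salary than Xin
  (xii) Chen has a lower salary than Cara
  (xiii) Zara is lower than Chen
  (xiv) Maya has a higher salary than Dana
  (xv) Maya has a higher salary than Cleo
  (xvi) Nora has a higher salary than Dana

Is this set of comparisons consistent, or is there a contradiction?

Chaining the given relations yields Dana < Nora < Kira < Cleo < Maya, so Dana < Maya. But one relation states Maya < Dana. These cannot both hold.

inconsistent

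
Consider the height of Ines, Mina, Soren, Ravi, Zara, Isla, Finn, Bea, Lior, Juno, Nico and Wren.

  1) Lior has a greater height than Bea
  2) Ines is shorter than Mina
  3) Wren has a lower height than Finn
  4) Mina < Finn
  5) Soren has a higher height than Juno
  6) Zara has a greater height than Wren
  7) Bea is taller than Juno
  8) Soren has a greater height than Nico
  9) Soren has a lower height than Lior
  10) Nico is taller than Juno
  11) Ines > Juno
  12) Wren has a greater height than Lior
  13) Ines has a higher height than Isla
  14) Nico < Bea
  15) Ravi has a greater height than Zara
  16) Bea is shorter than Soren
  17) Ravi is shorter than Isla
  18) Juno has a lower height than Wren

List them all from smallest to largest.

Each adjacent pair is fixed by a given relation: Juno < Nico; Nico < Bea; Bea < Soren; Soren < Lior; Lior < Wren; Wren < Zara; Zara < Ravi; Ravi < Isla; Isla < Ines; Ines < Mina; Mina < Finn. Chaining them end to end gives the full order.

Juno < Nico < Bea < Soren < Lior < Wren < Zara < Ravi < Isla < Ines < Mina < Finn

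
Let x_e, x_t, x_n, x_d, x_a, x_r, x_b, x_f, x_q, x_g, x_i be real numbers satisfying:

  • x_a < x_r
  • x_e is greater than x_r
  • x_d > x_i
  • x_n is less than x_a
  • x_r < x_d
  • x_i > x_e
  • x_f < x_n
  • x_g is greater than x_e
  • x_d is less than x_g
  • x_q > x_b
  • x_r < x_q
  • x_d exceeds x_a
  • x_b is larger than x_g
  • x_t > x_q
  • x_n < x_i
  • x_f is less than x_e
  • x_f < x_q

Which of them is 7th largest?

Chaining the given pairs: x_f < x_n < x_a < x_r < x_e < x_i < x_d < x_g < x_b < x_q < x_t.
The 7th largest is x_e.

x_e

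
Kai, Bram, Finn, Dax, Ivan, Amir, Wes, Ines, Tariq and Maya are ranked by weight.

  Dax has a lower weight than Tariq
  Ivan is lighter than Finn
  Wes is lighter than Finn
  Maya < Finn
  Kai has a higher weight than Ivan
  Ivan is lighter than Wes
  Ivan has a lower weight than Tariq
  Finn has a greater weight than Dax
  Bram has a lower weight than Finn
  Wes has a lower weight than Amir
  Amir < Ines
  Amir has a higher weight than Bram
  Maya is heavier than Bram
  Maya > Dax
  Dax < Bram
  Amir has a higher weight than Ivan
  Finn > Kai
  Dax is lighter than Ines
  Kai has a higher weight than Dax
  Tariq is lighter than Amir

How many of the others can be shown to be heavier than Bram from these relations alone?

4

The elements the relations force above Bram are Amir, Maya, Ines, Finn — no chain reaches any other.
That is 4.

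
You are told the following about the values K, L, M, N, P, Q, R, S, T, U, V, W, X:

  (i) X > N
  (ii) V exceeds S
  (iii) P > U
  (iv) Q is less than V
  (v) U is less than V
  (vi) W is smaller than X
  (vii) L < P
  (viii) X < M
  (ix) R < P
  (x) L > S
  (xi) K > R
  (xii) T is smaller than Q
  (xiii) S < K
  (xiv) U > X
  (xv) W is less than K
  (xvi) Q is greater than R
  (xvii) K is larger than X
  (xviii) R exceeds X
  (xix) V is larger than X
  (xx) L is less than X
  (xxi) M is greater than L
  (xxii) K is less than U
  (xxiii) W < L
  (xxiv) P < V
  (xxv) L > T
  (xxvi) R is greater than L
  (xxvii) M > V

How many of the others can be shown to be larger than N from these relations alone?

From N the given relations immediately reach X.
From those, R, K, U, V, M — 6 in total.
From those, Q, P — 8 in total.
No other element is forced above N by the given relations, so the count is 8.

8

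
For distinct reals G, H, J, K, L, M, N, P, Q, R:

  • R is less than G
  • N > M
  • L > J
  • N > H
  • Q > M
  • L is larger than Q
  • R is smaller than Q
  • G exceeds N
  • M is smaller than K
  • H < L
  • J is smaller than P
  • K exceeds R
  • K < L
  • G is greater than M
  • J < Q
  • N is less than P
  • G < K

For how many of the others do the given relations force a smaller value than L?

8

The elements the relations force below L are R, J, M, Q, H, N, G, K — no chain reaches any other.
That is 8.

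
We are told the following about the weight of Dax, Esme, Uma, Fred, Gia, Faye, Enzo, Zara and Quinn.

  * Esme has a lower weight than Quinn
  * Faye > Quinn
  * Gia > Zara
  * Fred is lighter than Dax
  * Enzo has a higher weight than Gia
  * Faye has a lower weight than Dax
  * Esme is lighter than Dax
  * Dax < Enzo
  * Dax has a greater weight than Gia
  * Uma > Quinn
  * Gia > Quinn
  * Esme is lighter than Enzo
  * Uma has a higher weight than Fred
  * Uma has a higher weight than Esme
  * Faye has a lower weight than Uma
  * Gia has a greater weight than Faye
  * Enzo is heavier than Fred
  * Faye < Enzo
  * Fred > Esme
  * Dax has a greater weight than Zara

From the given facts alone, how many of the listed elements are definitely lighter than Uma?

The elements the relations force below Uma are Esme, Quinn, Faye, Fred — no chain reaches any other.
That is 4.

4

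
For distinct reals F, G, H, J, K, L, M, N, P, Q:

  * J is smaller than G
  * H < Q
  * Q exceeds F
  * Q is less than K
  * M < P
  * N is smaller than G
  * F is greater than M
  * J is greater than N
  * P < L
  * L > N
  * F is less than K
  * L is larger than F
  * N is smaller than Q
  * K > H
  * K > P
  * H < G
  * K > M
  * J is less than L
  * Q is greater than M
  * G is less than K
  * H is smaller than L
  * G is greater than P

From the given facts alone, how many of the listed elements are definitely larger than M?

6

Directly above M: P, F, Q, K.
One step further: G, L (6 so far).
No other element is forced above M by the given relations, so the count is 6.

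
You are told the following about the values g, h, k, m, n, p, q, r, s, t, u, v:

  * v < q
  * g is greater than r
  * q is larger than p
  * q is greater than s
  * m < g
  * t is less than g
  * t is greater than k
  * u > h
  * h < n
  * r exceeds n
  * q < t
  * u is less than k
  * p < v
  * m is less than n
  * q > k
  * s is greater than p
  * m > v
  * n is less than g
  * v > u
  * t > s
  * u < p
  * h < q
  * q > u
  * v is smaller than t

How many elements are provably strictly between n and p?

Chaining upward from p reaches: v, m, s, q, t, r, g.
Chaining downward from n reaches: h, u, v, m.
Strictly between p and n are those in both lists: v, m — 2 elements.

2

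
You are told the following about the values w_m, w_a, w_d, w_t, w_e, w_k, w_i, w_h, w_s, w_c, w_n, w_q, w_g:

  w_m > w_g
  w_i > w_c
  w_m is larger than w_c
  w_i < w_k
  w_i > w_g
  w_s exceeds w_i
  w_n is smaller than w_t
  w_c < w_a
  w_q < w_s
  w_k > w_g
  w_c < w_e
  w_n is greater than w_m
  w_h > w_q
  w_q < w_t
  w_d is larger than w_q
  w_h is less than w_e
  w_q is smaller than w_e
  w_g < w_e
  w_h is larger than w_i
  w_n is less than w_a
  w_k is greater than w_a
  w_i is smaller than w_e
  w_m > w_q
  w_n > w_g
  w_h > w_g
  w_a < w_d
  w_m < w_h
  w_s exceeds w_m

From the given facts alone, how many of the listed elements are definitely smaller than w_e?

From w_e the given relations immediately reach w_c, w_q, w_g, w_i, w_h.
From those, w_m — 6 in total.
Nothing else is reachable below w_e; 6 in all.

6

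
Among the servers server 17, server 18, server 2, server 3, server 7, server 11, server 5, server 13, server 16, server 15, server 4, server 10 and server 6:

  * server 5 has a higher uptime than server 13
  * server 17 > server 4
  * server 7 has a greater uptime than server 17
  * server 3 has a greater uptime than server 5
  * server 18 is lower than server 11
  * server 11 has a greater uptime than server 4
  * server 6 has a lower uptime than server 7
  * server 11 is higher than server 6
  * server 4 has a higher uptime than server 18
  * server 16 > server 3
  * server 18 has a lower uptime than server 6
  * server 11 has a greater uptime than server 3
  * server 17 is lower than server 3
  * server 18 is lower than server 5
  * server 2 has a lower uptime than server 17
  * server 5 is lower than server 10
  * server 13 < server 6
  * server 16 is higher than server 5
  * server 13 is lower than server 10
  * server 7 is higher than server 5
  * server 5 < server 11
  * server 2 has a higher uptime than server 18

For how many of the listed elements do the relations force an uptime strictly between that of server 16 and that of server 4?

The relations place server 4 below server 16. An element lies strictly between them when it is forced above server 4 and also forced below server 16.
Above server 4: {server 17, server 3, server 7, server 11}. Below server 16: {server 13, server 18, server 2, server 5, server 17, server 3}.
Intersection: {server 17, server 3} — 2.

2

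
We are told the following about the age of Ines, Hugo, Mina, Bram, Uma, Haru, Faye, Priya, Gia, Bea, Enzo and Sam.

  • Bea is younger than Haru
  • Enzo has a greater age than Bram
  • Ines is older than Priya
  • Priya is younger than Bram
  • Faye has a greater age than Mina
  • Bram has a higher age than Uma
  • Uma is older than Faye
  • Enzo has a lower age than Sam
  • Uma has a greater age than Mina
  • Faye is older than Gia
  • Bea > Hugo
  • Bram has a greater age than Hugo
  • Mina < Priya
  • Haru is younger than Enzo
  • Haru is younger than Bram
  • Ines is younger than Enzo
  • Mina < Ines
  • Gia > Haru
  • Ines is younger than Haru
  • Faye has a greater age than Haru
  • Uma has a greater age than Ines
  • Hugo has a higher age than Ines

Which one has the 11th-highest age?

The consecutive relations fix a unique order: Mina < Priya < Ines < Hugo < Bea < Haru < Gia < Faye < Uma < Bram < Enzo < Sam.
Counting 11 from the largest end gives Priya.

Priya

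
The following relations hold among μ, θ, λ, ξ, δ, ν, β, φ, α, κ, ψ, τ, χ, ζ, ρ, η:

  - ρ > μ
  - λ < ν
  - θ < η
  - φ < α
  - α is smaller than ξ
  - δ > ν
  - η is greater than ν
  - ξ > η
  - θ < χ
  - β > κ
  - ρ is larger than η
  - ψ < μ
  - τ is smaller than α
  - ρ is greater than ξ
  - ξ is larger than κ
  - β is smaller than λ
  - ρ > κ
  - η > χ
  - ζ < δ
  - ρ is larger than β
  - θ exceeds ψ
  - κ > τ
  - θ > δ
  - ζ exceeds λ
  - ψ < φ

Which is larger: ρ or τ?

ρ

Link the given pairs in sequence: τ < κ; κ < β; β < λ; λ < ζ; ζ < δ; δ < θ; θ < χ; χ < η; η < ξ; ξ < ρ.
Together: τ < κ < β < λ < ζ < δ < θ < χ < η < ξ < ρ.
So τ < ρ; ρ is the larger of the two.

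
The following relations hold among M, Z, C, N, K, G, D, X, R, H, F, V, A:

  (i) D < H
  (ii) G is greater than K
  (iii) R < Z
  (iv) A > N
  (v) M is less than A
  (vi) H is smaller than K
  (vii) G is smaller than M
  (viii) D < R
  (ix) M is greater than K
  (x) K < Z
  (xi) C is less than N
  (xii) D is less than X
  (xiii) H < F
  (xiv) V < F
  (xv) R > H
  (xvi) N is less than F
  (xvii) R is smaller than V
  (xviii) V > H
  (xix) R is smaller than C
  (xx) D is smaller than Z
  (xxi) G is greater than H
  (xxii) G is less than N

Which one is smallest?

D

H is not least since D < H; R is not least since D < R; K is not least since H < K; G is not least since K < G; X is not least since D < X; V is not least since H < V; Z is not least since K < Z; C is not least since R < C; N is not least since G < N; F is not least since N < F; M is not least since G < M; A is not least since N < A.
Only D has nothing below it, so D is the smallest.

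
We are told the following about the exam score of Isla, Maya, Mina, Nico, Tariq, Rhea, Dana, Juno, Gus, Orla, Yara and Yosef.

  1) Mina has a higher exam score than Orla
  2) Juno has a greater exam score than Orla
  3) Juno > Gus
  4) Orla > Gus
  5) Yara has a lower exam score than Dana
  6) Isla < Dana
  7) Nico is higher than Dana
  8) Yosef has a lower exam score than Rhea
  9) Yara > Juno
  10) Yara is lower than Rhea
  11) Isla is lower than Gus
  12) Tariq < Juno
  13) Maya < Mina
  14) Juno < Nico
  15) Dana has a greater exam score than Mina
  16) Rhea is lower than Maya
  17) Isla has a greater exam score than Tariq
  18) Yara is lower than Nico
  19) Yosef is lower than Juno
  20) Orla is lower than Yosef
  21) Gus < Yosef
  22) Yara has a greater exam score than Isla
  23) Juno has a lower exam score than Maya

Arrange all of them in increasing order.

Nothing is placed below Tariq, so it is least; from there Tariq < Isla; Isla < Gus; Gus < Orla; Orla < Yosef; Yosef < Juno; Juno < Yara; Yara < Rhea; Rhea < Maya; Maya < Mina; Mina < Dana; Dana < Nico, each given directly.

Tariq < Isla < Gus < Orla < Yosef < Juno < Yara < Rhea < Maya < Mina < Dana < Nico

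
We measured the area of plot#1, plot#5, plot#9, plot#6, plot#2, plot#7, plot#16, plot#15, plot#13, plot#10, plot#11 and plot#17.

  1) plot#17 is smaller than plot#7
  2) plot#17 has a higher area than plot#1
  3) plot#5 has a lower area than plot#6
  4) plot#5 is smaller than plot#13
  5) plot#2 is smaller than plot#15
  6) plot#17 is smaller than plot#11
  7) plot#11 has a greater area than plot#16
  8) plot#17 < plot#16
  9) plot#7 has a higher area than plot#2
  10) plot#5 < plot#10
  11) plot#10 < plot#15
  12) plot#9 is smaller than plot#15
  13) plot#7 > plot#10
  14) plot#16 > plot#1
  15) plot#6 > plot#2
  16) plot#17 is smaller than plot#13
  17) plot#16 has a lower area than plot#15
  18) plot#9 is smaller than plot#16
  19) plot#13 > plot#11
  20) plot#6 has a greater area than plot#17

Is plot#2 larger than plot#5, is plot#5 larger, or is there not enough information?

undetermined

Following every chain through plot#5: above plot#5 we get plot#10, plot#7, plot#15, plot#6, plot#13.
plot#2 is not reached, and no chain runs the other way from plot#2 to plot#5.
So the given relations leave the order of plot#5 and plot#2 undetermined.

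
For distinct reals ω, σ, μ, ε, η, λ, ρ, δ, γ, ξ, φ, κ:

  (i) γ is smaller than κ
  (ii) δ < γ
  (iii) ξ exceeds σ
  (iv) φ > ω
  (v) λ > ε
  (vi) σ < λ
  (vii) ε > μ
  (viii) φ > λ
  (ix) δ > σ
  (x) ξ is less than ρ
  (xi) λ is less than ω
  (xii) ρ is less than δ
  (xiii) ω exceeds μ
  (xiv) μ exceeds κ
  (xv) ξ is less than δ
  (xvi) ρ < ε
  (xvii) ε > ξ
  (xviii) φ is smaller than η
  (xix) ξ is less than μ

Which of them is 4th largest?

λ

Piecing the relations together gives one ordering: σ < ξ < ρ < δ < γ < κ < μ < ε < λ < ω < φ < η.
The 4th largest is λ.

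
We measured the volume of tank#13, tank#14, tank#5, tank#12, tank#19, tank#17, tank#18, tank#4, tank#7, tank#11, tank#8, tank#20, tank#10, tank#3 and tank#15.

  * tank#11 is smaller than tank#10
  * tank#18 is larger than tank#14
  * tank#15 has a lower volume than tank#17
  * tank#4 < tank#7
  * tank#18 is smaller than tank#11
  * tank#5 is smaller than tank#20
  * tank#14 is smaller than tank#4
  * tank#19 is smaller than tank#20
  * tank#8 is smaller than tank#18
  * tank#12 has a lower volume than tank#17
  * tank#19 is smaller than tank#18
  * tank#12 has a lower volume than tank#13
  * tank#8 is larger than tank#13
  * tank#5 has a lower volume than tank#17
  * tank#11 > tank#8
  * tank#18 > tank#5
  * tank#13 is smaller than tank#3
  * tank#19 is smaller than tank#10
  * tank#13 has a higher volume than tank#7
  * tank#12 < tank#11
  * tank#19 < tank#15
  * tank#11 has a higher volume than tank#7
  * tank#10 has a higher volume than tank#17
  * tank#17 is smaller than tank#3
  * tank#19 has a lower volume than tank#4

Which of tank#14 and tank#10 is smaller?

tank#14

tank#14 < tank#4 < tank#7 < tank#13 < tank#8 < tank#18 < tank#11 < tank#10, by transitivity through tank#4, tank#7, tank#13, tank#8, tank#18, tank#11.
So tank#14 < tank#10; tank#14 is the smaller of the two.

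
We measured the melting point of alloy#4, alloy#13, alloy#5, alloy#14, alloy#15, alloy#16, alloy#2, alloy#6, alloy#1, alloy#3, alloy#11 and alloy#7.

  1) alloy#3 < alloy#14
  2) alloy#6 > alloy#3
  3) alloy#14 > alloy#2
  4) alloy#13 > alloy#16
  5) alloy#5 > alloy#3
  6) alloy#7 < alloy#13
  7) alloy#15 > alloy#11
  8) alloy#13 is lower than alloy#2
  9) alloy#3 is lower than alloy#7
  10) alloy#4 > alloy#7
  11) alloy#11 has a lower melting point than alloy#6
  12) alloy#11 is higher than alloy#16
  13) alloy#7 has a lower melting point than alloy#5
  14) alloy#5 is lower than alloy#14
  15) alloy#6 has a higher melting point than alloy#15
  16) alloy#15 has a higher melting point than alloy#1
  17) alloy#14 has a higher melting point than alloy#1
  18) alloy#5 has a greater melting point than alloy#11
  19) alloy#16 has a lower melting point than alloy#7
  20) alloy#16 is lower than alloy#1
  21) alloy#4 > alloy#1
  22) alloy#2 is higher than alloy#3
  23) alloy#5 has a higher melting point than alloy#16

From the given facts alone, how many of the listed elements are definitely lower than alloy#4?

4

The elements the relations force below alloy#4 are alloy#16, alloy#3, alloy#7, alloy#1 — no chain reaches any other.
That is 4.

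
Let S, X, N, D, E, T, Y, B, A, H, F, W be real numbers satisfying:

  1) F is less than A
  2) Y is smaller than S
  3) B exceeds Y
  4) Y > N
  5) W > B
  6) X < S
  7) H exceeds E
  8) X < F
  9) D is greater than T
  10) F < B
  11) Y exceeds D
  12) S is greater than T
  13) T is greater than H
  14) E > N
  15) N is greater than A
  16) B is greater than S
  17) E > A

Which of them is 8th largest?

E

Piecing the relations together gives one ordering: X < F < A < N < E < H < T < D < Y < S < B < W.
Counting 8 from the largest end gives E.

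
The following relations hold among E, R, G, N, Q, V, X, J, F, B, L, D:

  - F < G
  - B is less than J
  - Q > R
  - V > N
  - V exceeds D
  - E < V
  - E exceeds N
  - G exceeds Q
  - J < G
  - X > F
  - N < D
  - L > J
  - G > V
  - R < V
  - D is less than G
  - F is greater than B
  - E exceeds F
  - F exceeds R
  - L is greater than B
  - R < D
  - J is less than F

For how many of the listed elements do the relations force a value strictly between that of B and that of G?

4

The relations place B below G. An element lies strictly between them when it is forced above B and also forced below G.
Above B: {J, F, E, L, V, X}. Below G: {R, N, J, F, E, Q, D, V}.
Intersection: {J, F, E, V} — 4.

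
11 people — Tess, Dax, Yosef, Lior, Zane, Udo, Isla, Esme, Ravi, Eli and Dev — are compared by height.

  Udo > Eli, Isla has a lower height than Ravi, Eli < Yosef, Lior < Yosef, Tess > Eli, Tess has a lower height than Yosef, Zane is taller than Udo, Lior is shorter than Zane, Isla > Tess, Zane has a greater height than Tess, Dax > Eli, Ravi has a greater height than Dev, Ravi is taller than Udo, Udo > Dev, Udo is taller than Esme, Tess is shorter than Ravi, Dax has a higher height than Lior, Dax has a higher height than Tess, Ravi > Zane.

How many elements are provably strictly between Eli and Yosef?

Chaining upward from Eli reaches: Tess, Isla, Dax, Udo, Zane, Ravi.
Chaining downward from Yosef reaches: Lior, Tess.
Strictly between Eli and Yosef are those in both lists: Tess — 1 element.

1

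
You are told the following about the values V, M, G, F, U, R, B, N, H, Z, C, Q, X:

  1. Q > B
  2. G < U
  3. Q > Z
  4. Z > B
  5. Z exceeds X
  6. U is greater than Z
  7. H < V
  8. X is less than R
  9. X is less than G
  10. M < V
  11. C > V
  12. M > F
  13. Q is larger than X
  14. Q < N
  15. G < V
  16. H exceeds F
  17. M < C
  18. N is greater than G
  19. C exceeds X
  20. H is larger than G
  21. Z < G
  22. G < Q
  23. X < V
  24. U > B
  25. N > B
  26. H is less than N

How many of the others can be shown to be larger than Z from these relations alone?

7

Directly above Z: G, Q, U.
One step further: H, V, N (6 so far).
One step further: C (7 so far).
No other element is forced above Z by the given relations, so the count is 7.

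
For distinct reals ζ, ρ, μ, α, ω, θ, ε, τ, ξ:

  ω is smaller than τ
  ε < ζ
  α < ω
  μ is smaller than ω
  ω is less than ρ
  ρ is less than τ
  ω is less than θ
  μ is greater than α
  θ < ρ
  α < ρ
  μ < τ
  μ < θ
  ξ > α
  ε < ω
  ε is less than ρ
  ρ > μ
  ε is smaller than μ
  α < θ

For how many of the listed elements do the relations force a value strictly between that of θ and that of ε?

2

Chaining upward from ε reaches: μ, ω, ρ, ζ, τ.
Chaining downward from θ reaches: α, μ, ω.
Strictly between ε and θ are those in both lists: μ, ω — 2 elements.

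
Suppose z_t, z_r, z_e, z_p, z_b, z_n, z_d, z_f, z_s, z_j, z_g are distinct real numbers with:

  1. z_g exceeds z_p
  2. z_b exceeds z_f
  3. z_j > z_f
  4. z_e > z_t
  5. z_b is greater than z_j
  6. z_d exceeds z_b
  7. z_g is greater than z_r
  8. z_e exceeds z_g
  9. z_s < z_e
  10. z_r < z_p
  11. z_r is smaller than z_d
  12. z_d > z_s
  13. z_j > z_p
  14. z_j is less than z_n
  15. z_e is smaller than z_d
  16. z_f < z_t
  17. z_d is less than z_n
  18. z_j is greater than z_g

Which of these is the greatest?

Chaining downward from z_n: directly below it, z_j, z_d; then z_f, z_r, z_p, z_g, z_b, z_s, z_e; then z_t.
That covers every other element, and nothing is given above z_n, so z_n is the greatest.

z_n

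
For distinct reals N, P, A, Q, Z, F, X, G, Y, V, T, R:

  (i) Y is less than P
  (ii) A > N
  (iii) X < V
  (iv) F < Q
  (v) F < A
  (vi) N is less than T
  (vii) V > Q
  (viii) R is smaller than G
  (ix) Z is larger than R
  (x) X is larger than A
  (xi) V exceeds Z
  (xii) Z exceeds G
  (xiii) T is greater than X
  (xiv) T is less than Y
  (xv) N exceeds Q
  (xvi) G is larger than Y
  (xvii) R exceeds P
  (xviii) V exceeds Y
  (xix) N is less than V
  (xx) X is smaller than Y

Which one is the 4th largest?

Chaining the given pairs: F < Q < N < A < X < T < Y < P < R < G < Z < V.
Counting 4 from the largest end gives R.

R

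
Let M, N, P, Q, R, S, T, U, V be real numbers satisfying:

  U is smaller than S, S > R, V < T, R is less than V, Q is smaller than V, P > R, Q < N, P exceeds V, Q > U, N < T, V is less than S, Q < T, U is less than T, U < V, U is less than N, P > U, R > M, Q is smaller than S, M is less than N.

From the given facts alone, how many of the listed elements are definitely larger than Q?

5

Directly above Q: N, V, T, S.
One step further: P (5 so far).
No other element is forced above Q by the given relations, so the count is 5.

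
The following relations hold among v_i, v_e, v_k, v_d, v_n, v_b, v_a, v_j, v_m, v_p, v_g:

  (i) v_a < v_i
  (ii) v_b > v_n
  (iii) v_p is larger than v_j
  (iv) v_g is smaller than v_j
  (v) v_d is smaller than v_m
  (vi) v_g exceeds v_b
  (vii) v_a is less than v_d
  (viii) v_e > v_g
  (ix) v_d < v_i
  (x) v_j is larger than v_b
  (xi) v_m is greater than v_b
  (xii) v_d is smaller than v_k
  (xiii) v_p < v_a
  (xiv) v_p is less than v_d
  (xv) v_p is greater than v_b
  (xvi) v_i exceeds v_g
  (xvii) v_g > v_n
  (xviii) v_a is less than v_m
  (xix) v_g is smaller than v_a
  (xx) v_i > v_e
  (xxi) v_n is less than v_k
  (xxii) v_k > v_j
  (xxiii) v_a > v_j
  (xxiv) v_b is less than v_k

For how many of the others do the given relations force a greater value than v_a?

Directly above v_a: v_d, v_i, v_m.
One step further: v_k (4 so far).
No other element is forced above v_a by the given relations, so the count is 4.

4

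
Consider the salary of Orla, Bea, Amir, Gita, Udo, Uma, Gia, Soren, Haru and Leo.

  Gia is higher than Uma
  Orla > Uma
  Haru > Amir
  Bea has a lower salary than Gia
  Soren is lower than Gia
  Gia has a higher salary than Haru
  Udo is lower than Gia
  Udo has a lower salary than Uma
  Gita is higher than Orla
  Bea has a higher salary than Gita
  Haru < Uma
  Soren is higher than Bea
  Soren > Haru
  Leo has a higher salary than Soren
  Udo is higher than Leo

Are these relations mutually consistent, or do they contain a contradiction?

Chaining the given relations yields Uma < Orla < Gita < Bea < Soren < Leo < Udo, so Uma < Udo. But one relation states Udo < Uma. These cannot both hold.

inconsistent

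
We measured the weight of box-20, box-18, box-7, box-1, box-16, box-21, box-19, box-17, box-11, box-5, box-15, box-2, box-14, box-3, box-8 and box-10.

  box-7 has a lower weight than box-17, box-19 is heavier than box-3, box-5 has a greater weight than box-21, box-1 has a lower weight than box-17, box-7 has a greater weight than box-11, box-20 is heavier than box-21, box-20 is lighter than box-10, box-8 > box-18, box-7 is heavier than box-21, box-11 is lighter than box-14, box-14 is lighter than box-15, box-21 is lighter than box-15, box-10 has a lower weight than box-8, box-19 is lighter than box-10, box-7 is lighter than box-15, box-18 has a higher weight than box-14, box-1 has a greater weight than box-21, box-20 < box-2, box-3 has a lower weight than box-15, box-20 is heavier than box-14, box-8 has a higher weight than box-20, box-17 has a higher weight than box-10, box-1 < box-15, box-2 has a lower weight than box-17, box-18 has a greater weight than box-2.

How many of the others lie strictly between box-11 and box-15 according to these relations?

The relations place box-11 below box-15. An element lies strictly between them when it is forced above box-11 and also forced below box-15.
Above box-11: {box-14, box-20, box-7, box-2, box-10, box-18, box-17, box-8}. Below box-15: {box-21, box-14, box-3, box-1, box-7}.
Intersection: {box-14, box-7} — 2.

2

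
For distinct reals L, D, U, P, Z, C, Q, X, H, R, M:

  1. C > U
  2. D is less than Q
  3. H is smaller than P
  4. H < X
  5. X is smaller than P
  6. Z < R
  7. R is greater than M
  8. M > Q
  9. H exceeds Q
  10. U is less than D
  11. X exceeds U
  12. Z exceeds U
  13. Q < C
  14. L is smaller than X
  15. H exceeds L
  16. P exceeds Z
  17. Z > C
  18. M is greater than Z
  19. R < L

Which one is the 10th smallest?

The consecutive relations fix a unique order: U < D < Q < C < Z < M < R < L < H < X < P.
Counting 10 from the smallest end gives X.

X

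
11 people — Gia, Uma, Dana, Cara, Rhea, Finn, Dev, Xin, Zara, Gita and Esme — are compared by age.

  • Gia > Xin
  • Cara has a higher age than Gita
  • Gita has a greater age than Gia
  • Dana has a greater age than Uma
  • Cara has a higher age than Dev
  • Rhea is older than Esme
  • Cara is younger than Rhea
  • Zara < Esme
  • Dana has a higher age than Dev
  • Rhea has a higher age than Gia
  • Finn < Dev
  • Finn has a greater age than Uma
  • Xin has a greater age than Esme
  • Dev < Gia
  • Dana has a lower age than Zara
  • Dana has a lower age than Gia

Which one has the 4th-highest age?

The consecutive relations fix a unique order: Uma < Finn < Dev < Dana < Zara < Esme < Xin < Gia < Gita < Cara < Rhea.
Counting 4 from the largest end gives Gia.

Gia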